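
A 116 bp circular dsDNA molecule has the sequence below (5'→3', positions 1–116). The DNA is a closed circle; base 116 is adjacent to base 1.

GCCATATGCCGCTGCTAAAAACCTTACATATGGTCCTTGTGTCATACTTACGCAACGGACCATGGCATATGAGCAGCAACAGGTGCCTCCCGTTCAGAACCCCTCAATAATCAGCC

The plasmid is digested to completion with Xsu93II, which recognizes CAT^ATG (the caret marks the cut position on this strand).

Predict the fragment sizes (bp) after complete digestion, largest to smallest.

53, 39, 24 bp

Xsu93II sites (CATATG) start at positions 3, 27, 66.
Xsu93II cuts after base 3 of each site, so after positions 5, 29, 68.
Circular molecule, 3 cuts → 3 fragments:
  6–29 → 24 bp
  30–68 → 39 bp
  69–116 then 1–5 → 48 + 5 = 53 bp
Sorted largest to smallest: 53, 39, 24 bp.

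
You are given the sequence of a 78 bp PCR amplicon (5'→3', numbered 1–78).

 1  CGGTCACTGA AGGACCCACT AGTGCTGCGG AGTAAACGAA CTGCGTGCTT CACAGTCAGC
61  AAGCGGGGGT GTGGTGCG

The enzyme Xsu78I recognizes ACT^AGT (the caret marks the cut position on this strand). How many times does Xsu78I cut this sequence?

ACTAGT occurs starting at position 18.
Xsu78I cuts at 1 site.

1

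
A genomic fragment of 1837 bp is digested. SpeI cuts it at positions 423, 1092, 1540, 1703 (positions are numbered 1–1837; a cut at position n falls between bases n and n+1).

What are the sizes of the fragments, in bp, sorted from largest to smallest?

669, 448, 423, 163, 134 bp

Linear molecule, 4 cuts → 5 fragments:
  423 − 0 = 423 bp
  1092 − 423 = 669 bp
  1540 − 1092 = 448 bp
  1703 − 1540 = 163 bp
  1837 − 1703 = 134 bp
Sorted largest to smallest: 669, 448, 423, 163, 134 bp.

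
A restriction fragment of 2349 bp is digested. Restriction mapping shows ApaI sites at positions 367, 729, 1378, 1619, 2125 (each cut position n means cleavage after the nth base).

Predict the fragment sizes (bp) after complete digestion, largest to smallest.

Linear molecule, 5 cuts → 6 fragments:
  367 − 0 = 367 bp
  729 − 367 = 362 bp
  1378 − 729 = 649 bp
  1619 − 1378 = 241 bp
  2125 − 1619 = 506 bp
  2349 − 2125 = 224 bp
Sorted largest to smallest: 649, 506, 367, 362, 241, 224 bp.

649, 506, 367, 362, 241, 224 bp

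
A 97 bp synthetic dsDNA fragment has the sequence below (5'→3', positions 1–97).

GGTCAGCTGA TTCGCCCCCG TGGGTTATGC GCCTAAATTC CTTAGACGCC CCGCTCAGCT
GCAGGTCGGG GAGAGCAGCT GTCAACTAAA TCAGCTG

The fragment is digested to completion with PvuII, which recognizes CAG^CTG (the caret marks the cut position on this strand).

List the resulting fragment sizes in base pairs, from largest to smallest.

PvuII sites (CAGCTG) start at positions 4, 56, 76, 92.
PvuII cuts after base 3 of each site, so after positions 6, 58, 78, 94.
Linear molecule, 4 cuts → 5 fragments:
  1–6 → 6 bp
  7–58 → 52 bp
  59–78 → 20 bp
  79–94 → 16 bp
  95–97 → 3 bp
Sorted largest to smallest: 52, 20, 16, 6, 3 bp.

52, 20, 16, 6, 3 bp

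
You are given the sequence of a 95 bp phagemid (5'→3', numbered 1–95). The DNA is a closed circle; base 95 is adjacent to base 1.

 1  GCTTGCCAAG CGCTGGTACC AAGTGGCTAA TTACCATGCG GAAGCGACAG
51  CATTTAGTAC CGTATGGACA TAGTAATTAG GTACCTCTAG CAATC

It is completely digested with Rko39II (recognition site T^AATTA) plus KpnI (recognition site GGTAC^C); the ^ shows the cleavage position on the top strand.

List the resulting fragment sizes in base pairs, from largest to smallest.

Rko39II sites (TAATTA) start at positions 28, 74.
Rko39II cuts after the first base of each site, so after positions 28, 74.
KpnI sites (GGTACC) start at positions 15, 80.
KpnI cuts after base 5 of each site (before the last base), so after positions 19, 84.
Combined cut positions: 19, 28, 74, 84.
Circular molecule, 4 cuts → 4 fragments:
  20–28 → 9 bp
  29–74 → 46 bp
  75–84 → 10 bp
  85–95 then 1–19 → 11 + 19 = 30 bp
Sorted largest to smallest: 46, 30, 10, 9 bp.

46, 30, 10, 9 bp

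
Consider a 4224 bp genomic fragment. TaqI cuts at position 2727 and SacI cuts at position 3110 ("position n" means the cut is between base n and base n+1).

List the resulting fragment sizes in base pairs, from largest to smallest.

Combined cut positions (sorted): 2727, 3110.
Linear molecule, 2 cuts → 3 fragments:
  2727 − 0 = 2727 bp
  3110 − 2727 = 383 bp
  4224 − 3110 = 1114 bp
Sorted largest to smallest: 2727, 1114, 383 bp.

2727, 1114, 383 bp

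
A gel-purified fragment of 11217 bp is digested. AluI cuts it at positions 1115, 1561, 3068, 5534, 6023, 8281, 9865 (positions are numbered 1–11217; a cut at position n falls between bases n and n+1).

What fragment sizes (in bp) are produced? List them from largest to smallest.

2466, 2258, 1584, 1507, 1352, 1115, 489, 446 bp

Linear molecule, 7 cuts → 8 fragments:
  1115 − 0 = 1115 bp
  1561 − 1115 = 446 bp
  3068 − 1561 = 1507 bp
  5534 − 3068 = 2466 bp
  6023 − 5534 = 489 bp
  8281 − 6023 = 2258 bp
  9865 − 8281 = 1584 bp
  11217 − 9865 = 1352 bp
Sorted largest to smallest: 2466, 2258, 1584, 1507, 1352, 1115, 489, 446 bp.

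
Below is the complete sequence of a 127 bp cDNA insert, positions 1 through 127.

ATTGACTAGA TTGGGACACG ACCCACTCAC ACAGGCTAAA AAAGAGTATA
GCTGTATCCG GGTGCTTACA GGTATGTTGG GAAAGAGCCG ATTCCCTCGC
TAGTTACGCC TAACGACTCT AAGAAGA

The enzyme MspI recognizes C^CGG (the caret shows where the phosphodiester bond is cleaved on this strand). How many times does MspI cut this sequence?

CCGG occurs starting at position 58.
MspI cuts at 1 site.

1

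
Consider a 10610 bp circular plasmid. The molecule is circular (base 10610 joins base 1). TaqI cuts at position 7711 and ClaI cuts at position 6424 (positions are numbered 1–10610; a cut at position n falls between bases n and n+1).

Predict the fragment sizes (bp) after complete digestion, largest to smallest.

9323, 1287 bp

Combined cut positions (sorted): 6424, 7711.
Circular molecule, 2 cuts → 2 fragments:
  7711 − 6424 = 1287 bp
  wrap: 10610 − 7711 + 6424 = 9323 bp
Sorted largest to smallest: 9323, 1287 bp.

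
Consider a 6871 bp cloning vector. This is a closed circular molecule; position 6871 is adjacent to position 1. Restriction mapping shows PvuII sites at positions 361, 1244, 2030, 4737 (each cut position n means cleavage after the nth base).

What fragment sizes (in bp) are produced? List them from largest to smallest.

2707, 2495, 883, 786 bp

Circular molecule, 4 cuts → 4 fragments:
  1244 − 361 = 883 bp
  2030 − 1244 = 786 bp
  4737 − 2030 = 2707 bp
  wrap: 6871 − 4737 + 361 = 2495 bp
Sorted largest to smallest: 2707, 2495, 883, 786 bp.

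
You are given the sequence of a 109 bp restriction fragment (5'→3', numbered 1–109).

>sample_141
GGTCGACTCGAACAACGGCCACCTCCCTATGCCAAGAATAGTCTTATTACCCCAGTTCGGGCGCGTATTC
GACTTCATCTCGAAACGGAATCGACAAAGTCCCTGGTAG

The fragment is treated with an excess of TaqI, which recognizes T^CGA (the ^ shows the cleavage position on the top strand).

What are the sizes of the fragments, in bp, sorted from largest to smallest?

TaqI sites (TCGA) start at positions 3, 8, 69, 80, 91.
TaqI cuts after the first base of each site, so after positions 3, 8, 69, 80, 91.
Linear molecule, 5 cuts → 6 fragments:
  1–3 → 3 bp
  4–8 → 5 bp
  9–69 → 61 bp
  70–80 → 11 bp
  81–91 → 11 bp
  92–109 → 18 bp
Sorted largest to smallest: 61, 18, 11, 11, 5, 3 bp.

61, 18, 11, 11, 5, 3 bp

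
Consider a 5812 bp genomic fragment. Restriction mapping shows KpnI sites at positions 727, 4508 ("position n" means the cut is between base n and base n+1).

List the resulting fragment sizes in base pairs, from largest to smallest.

Linear molecule, 2 cuts → 3 fragments:
  727 − 0 = 727 bp
  4508 − 727 = 3781 bp
  5812 − 4508 = 1304 bp
Sorted largest to smallest: 3781, 1304, 727 bp.

3781, 1304, 727 bp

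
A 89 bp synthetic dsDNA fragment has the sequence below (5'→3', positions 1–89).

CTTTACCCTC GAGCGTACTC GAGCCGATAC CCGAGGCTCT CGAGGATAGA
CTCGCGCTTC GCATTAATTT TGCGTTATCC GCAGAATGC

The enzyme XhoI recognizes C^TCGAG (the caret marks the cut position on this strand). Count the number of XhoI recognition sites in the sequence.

CTCGAG occurs starting at positions 8, 18, 39.
XhoI cuts at 3 sites.

3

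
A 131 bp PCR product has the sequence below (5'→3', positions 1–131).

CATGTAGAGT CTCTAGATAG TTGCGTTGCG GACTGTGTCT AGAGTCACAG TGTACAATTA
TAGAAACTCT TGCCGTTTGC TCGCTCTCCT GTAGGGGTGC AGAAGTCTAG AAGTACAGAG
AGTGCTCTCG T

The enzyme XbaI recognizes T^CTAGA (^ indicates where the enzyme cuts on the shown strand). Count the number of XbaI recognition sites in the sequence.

TCTAGA occurs starting at positions 12, 38, 106.
XbaI cuts at 3 sites.

3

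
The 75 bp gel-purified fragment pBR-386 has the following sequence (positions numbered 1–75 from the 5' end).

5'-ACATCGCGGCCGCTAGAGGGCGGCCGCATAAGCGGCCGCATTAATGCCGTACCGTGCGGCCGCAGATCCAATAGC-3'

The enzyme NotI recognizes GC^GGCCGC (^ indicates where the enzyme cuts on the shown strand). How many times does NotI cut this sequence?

4

GCGGCCGC occurs starting at positions 6, 20, 32, 56.
NotI cuts at 4 sites.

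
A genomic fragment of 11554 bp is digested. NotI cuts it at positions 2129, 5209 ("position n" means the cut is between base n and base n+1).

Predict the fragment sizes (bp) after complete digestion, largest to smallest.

Linear molecule, 2 cuts → 3 fragments:
  2129 − 0 = 2129 bp
  5209 − 2129 = 3080 bp
  11554 − 5209 = 6345 bp
Sorted largest to smallest: 6345, 3080, 2129 bp.

6345, 3080, 2129 bp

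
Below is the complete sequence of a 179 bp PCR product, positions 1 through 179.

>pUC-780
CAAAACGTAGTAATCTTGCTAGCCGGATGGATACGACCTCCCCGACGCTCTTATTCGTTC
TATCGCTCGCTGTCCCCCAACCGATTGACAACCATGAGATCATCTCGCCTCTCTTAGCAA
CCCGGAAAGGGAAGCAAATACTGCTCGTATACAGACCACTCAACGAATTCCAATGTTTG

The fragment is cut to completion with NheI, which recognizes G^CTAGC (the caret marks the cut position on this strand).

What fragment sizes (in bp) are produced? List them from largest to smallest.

The NheI site (GCTAGC) starts at position 18.
NheI cuts after the first base of each site, so after position 18.
Linear molecule, 1 cut → 2 fragments:
  1–18 → 18 bp
  19–179 → 161 bp
Sorted largest to smallest: 161, 18 bp.

161, 18 bp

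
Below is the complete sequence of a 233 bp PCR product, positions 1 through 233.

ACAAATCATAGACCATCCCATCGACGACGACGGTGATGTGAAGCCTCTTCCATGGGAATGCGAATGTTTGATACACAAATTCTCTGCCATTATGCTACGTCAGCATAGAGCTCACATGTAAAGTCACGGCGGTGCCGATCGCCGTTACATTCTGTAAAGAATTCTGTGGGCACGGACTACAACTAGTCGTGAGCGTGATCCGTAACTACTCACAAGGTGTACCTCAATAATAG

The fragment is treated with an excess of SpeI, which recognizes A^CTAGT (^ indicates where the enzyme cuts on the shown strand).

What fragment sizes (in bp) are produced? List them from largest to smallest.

The SpeI site (ACTAGT) starts at position 182.
SpeI cuts after the first base of each site, so after position 182.
Linear molecule, 1 cut → 2 fragments:
  1–182 → 182 bp
  183–233 → 51 bp
Sorted largest to smallest: 182, 51 bp.

182, 51 bp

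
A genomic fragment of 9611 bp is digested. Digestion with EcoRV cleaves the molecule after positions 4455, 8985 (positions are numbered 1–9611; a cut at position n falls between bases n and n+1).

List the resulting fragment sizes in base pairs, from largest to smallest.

Linear molecule, 2 cuts → 3 fragments:
  4455 − 0 = 4455 bp
  8985 − 4455 = 4530 bp
  9611 − 8985 = 626 bp
Sorted largest to smallest: 4530, 4455, 626 bp.

4530, 4455, 626 bp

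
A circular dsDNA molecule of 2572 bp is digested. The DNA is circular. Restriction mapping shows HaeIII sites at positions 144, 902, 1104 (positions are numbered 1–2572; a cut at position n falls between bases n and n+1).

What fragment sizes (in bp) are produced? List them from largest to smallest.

1612, 758, 202 bp

Circular molecule, 3 cuts → 3 fragments:
  902 − 144 = 758 bp
  1104 − 902 = 202 bp
  wrap: 2572 − 1104 + 144 = 1612 bp
Sorted largest to smallest: 1612, 758, 202 bp.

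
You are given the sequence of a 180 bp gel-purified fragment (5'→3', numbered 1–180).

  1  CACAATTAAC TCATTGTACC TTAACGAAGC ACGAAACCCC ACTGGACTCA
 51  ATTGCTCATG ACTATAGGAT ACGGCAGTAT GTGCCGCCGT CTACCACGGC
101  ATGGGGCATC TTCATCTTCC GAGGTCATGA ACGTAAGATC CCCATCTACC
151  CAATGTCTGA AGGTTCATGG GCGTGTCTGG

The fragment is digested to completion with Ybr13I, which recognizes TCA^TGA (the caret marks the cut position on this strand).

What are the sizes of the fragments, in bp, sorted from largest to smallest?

Ybr13I sites (TCATGA) start at positions 56, 125.
Ybr13I cuts after base 3 of each site, so after positions 58, 127.
Linear molecule, 2 cuts → 3 fragments:
  1–58 → 58 bp
  59–127 → 69 bp
  128–180 → 53 bp
Sorted largest to smallest: 69, 58, 53 bp.

69, 58, 53 bp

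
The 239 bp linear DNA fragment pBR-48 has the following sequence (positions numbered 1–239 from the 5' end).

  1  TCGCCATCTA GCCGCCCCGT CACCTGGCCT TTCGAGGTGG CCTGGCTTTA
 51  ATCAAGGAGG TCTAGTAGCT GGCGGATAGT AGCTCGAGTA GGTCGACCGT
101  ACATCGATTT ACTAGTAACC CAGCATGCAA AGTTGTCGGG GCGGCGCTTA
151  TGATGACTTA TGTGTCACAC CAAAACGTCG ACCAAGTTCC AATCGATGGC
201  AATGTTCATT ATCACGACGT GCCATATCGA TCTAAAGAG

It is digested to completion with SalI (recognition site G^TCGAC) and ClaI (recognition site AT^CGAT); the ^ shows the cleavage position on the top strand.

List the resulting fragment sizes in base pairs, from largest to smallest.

SalI sites (GTCGAC) start at positions 92, 177.
SalI cuts after the first base of each site, so after positions 92, 177.
ClaI sites (ATCGAT) start at positions 103, 192, 226.
ClaI cuts after base 2 of each site, so after positions 104, 193, 227.
Combined cut positions: 92, 104, 177, 193, 227.
Linear molecule, 5 cuts → 6 fragments:
  1–92 → 92 bp
  93–104 → 12 bp
  105–177 → 73 bp
  178–193 → 16 bp
  194–227 → 34 bp
  228–239 → 12 bp
Sorted largest to smallest: 92, 73, 34, 16, 12, 12 bp.

92, 73, 34, 16, 12, 12 bp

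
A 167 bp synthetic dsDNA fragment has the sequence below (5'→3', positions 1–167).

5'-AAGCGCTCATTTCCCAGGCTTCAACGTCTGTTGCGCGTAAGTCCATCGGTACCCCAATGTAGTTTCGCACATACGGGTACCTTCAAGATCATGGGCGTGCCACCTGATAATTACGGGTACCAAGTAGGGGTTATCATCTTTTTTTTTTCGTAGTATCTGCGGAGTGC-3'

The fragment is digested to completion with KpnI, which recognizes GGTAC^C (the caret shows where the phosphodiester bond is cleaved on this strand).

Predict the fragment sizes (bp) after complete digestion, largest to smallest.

KpnI sites (GGTACC) start at positions 48, 76, 116.
KpnI cuts after base 5 of each site (before the last base), so after positions 52, 80, 120.
Linear molecule, 3 cuts → 4 fragments:
  1–52 → 52 bp
  53–80 → 28 bp
  81–120 → 40 bp
  121–167 → 47 bp
Sorted largest to smallest: 52, 47, 40, 28 bp.

52, 47, 40, 28 bp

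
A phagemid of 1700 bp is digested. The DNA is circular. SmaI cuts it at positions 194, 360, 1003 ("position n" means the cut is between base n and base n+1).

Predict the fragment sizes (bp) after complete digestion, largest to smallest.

891, 643, 166 bp

Circular molecule, 3 cuts → 3 fragments:
  360 − 194 = 166 bp
  1003 − 360 = 643 bp
  wrap: 1700 − 1003 + 194 = 891 bp
Sorted largest to smallest: 891, 643, 166 bp.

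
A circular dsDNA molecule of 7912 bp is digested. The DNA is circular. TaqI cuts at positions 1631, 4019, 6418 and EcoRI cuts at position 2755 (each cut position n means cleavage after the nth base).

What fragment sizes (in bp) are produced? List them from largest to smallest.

3125, 2399, 1264, 1124 bp

Combined cut positions (sorted): 1631, 2755, 4019, 6418.
Circular molecule, 4 cuts → 4 fragments:
  2755 − 1631 = 1124 bp
  4019 − 2755 = 1264 bp
  6418 − 4019 = 2399 bp
  wrap: 7912 − 6418 + 1631 = 3125 bp
Sorted largest to smallest: 3125, 2399, 1264, 1124 bp.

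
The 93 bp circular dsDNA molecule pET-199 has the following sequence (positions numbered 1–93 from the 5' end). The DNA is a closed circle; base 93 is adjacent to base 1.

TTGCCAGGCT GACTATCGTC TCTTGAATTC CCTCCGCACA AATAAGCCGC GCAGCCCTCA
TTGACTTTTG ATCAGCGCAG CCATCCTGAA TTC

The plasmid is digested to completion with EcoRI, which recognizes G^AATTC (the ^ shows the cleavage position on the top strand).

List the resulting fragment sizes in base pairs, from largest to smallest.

EcoRI sites (GAATTC) start at positions 25, 88.
EcoRI cuts after the first base of each site, so after positions 25, 88.
Circular molecule, 2 cuts → 2 fragments:
  26–88 → 63 bp
  89–93 then 1–25 → 5 + 25 = 30 bp
Sorted largest to smallest: 63, 30 bp.

63, 30 bp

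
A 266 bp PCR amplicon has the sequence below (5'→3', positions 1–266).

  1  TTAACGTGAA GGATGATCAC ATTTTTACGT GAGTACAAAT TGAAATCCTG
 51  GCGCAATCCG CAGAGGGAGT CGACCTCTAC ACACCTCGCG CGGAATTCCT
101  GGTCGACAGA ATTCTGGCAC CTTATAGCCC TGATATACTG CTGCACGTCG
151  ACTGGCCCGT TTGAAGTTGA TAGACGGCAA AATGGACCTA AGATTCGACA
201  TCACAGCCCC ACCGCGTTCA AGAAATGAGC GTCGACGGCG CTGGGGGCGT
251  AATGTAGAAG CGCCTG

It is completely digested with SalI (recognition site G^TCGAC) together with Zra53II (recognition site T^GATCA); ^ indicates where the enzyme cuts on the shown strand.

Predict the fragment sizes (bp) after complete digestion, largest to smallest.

84, 55, 45, 35, 33, 14 bp

SalI sites (GTCGAC) start at positions 69, 102, 147, 231.
SalI cuts after the first base of each site, so after positions 69, 102, 147, 231.
The Zra53II site (TGATCA) starts at position 14.
Zra53II cuts after the first base of each site, so after position 14.
Combined cut positions: 14, 69, 102, 147, 231.
Linear molecule, 5 cuts → 6 fragments:
  1–14 → 14 bp
  15–69 → 55 bp
  70–102 → 33 bp
  103–147 → 45 bp
  148–231 → 84 bp
  232–266 → 35 bp
Sorted largest to smallest: 84, 55, 45, 35, 33, 14 bp.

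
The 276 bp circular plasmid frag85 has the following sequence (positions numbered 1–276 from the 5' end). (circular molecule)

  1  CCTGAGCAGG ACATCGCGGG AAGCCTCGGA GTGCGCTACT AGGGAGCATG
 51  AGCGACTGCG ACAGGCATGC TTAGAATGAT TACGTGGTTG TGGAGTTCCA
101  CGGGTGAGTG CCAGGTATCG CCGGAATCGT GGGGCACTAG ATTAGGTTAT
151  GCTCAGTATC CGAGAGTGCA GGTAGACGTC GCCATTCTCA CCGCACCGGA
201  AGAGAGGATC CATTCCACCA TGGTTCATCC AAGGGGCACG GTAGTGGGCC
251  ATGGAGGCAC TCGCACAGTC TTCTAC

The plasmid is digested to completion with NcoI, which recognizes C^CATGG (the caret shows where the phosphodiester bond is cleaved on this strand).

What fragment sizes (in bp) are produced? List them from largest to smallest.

NcoI sites (CCATGG) start at positions 218, 249.
NcoI cuts after the first base of each site, so after positions 218, 249.
Circular molecule, 2 cuts → 2 fragments:
  219–249 → 31 bp
  250–276 then 1–218 → 27 + 218 = 245 bp
Sorted largest to smallest: 245, 31 bp.

245, 31 bp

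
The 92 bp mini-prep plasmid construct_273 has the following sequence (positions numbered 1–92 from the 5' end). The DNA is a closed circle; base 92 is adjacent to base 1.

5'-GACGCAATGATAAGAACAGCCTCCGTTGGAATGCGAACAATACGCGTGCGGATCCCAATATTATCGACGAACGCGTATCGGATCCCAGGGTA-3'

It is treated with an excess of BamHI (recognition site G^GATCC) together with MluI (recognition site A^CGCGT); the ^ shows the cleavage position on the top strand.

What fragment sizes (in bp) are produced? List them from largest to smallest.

BamHI sites (GGATCC) start at positions 50, 80.
BamHI cuts after the first base of each site, so after positions 50, 80.
MluI sites (ACGCGT) start at positions 42, 71.
MluI cuts after the first base of each site, so after positions 42, 71.
Combined cut positions: 42, 50, 71, 80.
Circular molecule, 4 cuts → 4 fragments:
  43–50 → 8 bp
  51–71 → 21 bp
  72–80 → 9 bp
  81–92 then 1–42 → 12 + 42 = 54 bp
Sorted largest to smallest: 54, 21, 9, 8 bp.

54, 21, 9, 8 bp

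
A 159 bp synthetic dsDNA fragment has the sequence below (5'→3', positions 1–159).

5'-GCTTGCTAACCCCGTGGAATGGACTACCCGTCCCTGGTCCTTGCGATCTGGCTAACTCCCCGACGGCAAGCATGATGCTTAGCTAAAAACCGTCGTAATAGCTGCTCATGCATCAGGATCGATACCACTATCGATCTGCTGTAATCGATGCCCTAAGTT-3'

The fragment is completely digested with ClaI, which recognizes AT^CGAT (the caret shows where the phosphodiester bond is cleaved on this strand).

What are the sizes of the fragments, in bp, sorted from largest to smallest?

119, 14, 14, 12 bp

ClaI sites (ATCGAT) start at positions 118, 130, 144.
ClaI cuts after base 2 of each site, so after positions 119, 131, 145.
Linear molecule, 3 cuts → 4 fragments:
  1–119 → 119 bp
  120–131 → 12 bp
  132–145 → 14 bp
  146–159 → 14 bp
Sorted largest to smallest: 119, 14, 14, 12 bp.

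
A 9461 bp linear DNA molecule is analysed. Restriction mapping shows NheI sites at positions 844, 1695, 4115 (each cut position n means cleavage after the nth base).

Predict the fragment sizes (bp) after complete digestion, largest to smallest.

5346, 2420, 851, 844 bp

Linear molecule, 3 cuts → 4 fragments:
  844 − 0 = 844 bp
  1695 − 844 = 851 bp
  4115 − 1695 = 2420 bp
  9461 − 4115 = 5346 bp
Sorted largest to smallest: 5346, 2420, 851, 844 bp.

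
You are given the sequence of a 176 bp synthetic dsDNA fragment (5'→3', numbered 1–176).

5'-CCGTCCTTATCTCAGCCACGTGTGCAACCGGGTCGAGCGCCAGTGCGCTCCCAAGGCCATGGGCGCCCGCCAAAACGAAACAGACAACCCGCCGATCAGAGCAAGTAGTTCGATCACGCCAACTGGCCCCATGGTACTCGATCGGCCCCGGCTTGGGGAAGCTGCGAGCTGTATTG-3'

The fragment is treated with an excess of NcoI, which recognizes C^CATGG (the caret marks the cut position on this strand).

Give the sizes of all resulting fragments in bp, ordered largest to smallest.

72, 57, 47 bp

NcoI sites (CCATGG) start at positions 57, 129.
NcoI cuts after the first base of each site, so after positions 57, 129.
Linear molecule, 2 cuts → 3 fragments:
  1–57 → 57 bp
  58–129 → 72 bp
  130–176 → 47 bp
Sorted largest to smallest: 72, 57, 47 bp.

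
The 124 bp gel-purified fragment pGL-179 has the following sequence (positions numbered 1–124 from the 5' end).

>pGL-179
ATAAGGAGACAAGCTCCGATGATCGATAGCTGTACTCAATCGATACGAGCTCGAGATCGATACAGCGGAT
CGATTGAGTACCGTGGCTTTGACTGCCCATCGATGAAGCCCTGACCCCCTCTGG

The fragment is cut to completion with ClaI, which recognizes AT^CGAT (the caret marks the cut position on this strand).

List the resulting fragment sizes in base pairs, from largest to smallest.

ClaI sites (ATCGAT) start at positions 22, 39, 56, 69, 99.
ClaI cuts after base 2 of each site, so after positions 23, 40, 57, 70, 100.
Linear molecule, 5 cuts → 6 fragments:
  1–23 → 23 bp
  24–40 → 17 bp
  41–57 → 17 bp
  58–70 → 13 bp
  71–100 → 30 bp
  101–124 → 24 bp
Sorted largest to smallest: 30, 24, 23, 17, 17, 13 bp.

30, 24, 23, 17, 17, 13 bp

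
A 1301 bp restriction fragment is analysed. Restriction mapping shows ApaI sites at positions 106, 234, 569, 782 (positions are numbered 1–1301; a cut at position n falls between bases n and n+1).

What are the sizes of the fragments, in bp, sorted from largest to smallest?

519, 335, 213, 128, 106 bp

Linear molecule, 4 cuts → 5 fragments:
  106 − 0 = 106 bp
  234 − 106 = 128 bp
  569 − 234 = 335 bp
  782 − 569 = 213 bp
  1301 − 782 = 519 bp
Sorted largest to smallest: 519, 335, 213, 128, 106 bp.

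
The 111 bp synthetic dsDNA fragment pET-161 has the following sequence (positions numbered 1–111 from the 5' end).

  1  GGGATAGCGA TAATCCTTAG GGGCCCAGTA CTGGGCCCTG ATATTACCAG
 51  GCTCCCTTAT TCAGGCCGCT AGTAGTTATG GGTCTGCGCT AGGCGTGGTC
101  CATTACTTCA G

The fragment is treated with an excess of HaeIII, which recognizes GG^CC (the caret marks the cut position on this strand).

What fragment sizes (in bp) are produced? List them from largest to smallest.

HaeIII sites (GGCC) start at positions 22, 34, 64.
HaeIII cuts after base 2 of each site, so after positions 23, 35, 65.
Linear molecule, 3 cuts → 4 fragments:
  1–23 → 23 bp
  24–35 → 12 bp
  36–65 → 30 bp
  66–111 → 46 bp
Sorted largest to smallest: 46, 30, 23, 12 bp.

46, 30, 23, 12 bp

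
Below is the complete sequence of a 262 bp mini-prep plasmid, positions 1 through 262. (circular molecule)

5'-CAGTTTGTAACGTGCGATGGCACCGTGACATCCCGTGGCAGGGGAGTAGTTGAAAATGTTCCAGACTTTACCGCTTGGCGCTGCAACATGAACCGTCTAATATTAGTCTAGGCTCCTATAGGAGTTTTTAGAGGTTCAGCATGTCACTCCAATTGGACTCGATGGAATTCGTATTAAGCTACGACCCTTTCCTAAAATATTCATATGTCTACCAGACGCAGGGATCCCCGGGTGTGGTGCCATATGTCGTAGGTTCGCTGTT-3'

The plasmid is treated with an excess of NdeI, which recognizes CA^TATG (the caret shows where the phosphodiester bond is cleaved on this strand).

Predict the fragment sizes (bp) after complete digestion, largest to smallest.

NdeI sites (CATATG) start at positions 202, 241.
NdeI cuts after base 2 of each site, so after positions 203, 242.
Circular molecule, 2 cuts → 2 fragments:
  204–242 → 39 bp
  243–262 then 1–203 → 20 + 203 = 223 bp
Sorted largest to smallest: 223, 39 bp.

223, 39 bp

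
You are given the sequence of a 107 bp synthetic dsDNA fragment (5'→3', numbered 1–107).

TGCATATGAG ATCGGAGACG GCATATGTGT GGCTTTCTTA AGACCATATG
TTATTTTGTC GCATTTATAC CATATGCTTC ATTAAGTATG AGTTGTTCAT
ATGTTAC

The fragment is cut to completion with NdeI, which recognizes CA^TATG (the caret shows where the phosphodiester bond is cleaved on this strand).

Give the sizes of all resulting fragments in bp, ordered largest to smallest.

NdeI sites (CATATG) start at positions 3, 22, 45, 71, 98.
NdeI cuts after base 2 of each site, so after positions 4, 23, 46, 72, 99.
Linear molecule, 5 cuts → 6 fragments:
  1–4 → 4 bp
  5–23 → 19 bp
  24–46 → 23 bp
  47–72 → 26 bp
  73–99 → 27 bp
  100–107 → 8 bp
Sorted largest to smallest: 27, 26, 23, 19, 8, 4 bp.

27, 26, 23, 19, 8, 4 bp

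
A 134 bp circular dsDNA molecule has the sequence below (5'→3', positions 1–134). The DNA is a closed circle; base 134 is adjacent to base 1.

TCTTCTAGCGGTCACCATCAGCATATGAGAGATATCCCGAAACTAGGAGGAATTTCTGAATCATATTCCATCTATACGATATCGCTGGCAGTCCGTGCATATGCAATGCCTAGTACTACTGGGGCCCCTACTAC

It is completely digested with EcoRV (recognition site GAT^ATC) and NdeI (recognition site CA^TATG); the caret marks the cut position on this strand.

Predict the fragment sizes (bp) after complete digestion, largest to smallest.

EcoRV sites (GATATC) start at positions 31, 78.
EcoRV cuts after base 3 of each site, so after positions 33, 80.
NdeI sites (CATATG) start at positions 22, 98.
NdeI cuts after base 2 of each site, so after positions 23, 99.
Combined cut positions: 23, 33, 80, 99.
Circular molecule, 4 cuts → 4 fragments:
  24–33 → 10 bp
  34–80 → 47 bp
  81–99 → 19 bp
  100–134 then 1–23 → 35 + 23 = 58 bp
Sorted largest to smallest: 58, 47, 19, 10 bp.

58, 47, 19, 10 bp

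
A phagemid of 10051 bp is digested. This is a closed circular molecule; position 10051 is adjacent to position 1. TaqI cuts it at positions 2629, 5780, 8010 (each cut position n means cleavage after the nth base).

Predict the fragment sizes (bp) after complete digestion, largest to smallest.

4670, 3151, 2230 bp

Circular molecule, 3 cuts → 3 fragments:
  5780 − 2629 = 3151 bp
  8010 − 5780 = 2230 bp
  wrap: 10051 − 8010 + 2629 = 4670 bp
Sorted largest to smallest: 4670, 3151, 2230 bp.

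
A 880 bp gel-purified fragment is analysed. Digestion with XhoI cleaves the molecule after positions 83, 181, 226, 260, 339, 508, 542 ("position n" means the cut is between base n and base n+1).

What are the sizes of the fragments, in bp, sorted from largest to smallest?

338, 169, 98, 83, 79, 45, 34, 34 bp

Linear molecule, 7 cuts → 8 fragments:
  83 − 0 = 83 bp
  181 − 83 = 98 bp
  226 − 181 = 45 bp
  260 − 226 = 34 bp
  339 − 260 = 79 bp
  508 − 339 = 169 bp
  542 − 508 = 34 bp
  880 − 542 = 338 bp
Sorted largest to smallest: 338, 169, 98, 83, 79, 45, 34, 34 bp.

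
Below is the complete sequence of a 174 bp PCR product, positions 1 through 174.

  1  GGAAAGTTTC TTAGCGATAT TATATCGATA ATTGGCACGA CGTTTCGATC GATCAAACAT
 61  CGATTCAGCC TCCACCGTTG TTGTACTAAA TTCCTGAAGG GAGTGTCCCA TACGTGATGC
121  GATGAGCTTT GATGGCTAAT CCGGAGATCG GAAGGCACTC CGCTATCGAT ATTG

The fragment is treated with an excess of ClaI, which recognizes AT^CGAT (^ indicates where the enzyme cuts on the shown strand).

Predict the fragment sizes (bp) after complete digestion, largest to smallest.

106, 25, 24, 11, 8 bp

ClaI sites (ATCGAT) start at positions 24, 48, 59, 165.
ClaI cuts after base 2 of each site, so after positions 25, 49, 60, 166.
Linear molecule, 4 cuts → 5 fragments:
  1–25 → 25 bp
  26–49 → 24 bp
  50–60 → 11 bp
  61–166 → 106 bp
  167–174 → 8 bp
Sorted largest to smallest: 106, 25, 24, 11, 8 bp.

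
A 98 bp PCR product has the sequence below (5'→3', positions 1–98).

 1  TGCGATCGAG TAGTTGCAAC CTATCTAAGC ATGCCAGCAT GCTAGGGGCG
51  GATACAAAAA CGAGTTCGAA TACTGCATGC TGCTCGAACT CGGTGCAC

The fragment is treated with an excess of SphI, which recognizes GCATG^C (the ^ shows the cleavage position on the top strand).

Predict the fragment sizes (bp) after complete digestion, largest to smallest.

SphI sites (GCATGC) start at positions 29, 37, 75.
SphI cuts after base 5 of each site (before the last base), so after positions 33, 41, 79.
Linear molecule, 3 cuts → 4 fragments:
  1–33 → 33 bp
  34–41 → 8 bp
  42–79 → 38 bp
  80–98 → 19 bp
Sorted largest to smallest: 38, 33, 19, 8 bp.

38, 33, 19, 8 bp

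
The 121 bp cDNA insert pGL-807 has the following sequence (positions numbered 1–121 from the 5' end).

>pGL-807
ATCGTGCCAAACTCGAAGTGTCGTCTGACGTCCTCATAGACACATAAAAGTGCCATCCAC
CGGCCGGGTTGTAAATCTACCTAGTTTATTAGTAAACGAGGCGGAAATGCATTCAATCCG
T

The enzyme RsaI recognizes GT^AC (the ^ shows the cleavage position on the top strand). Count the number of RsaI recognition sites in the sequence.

No occurrence of GTAC is present in the sequence.
RsaI does not cut: 0 sites.

0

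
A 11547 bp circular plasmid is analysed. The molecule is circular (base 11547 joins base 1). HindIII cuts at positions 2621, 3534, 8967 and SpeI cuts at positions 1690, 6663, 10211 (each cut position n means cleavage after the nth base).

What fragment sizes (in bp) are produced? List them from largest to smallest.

3129, 3026, 2304, 1244, 931, 913 bp

Combined cut positions (sorted): 1690, 2621, 3534, 6663, 8967, 10211.
Circular molecule, 6 cuts → 6 fragments:
  2621 − 1690 = 931 bp
  3534 − 2621 = 913 bp
  6663 − 3534 = 3129 bp
  8967 − 6663 = 2304 bp
  10211 − 8967 = 1244 bp
  wrap: 11547 − 10211 + 1690 = 3026 bp
Sorted largest to smallest: 3129, 3026, 2304, 1244, 931, 913 bp.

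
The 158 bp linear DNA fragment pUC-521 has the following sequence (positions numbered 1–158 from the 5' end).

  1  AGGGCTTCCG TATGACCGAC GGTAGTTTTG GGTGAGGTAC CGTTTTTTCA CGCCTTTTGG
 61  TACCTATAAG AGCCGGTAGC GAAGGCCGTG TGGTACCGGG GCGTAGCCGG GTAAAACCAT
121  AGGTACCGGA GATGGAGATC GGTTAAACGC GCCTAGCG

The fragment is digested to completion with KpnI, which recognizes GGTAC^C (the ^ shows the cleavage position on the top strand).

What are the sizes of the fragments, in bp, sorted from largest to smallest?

40, 33, 32, 30, 23 bp

KpnI sites (GGTACC) start at positions 36, 59, 92, 122.
KpnI cuts after base 5 of each site (before the last base), so after positions 40, 63, 96, 126.
Linear molecule, 4 cuts → 5 fragments:
  1–40 → 40 bp
  41–63 → 23 bp
  64–96 → 33 bp
  97–126 → 30 bp
  127–158 → 32 bp
Sorted largest to smallest: 40, 33, 32, 30, 23 bp.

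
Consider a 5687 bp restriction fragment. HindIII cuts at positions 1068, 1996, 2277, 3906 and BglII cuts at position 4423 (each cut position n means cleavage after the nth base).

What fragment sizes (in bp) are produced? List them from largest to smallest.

1629, 1264, 1068, 928, 517, 281 bp

Combined cut positions (sorted): 1068, 1996, 2277, 3906, 4423.
Linear molecule, 5 cuts → 6 fragments:
  1068 − 0 = 1068 bp
  1996 − 1068 = 928 bp
  2277 − 1996 = 281 bp
  3906 − 2277 = 1629 bp
  4423 − 3906 = 517 bp
  5687 − 4423 = 1264 bp
Sorted largest to smallest: 1629, 1264, 1068, 928, 517, 281 bp.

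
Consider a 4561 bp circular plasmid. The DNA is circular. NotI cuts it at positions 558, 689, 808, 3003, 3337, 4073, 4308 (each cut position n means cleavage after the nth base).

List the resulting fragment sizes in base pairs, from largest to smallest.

Circular molecule, 7 cuts → 7 fragments:
  689 − 558 = 131 bp
  808 − 689 = 119 bp
  3003 − 808 = 2195 bp
  3337 − 3003 = 334 bp
  4073 − 3337 = 736 bp
  4308 − 4073 = 235 bp
  wrap: 4561 − 4308 + 558 = 811 bp
Sorted largest to smallest: 2195, 811, 736, 334, 235, 131, 119 bp.

2195, 811, 736, 334, 235, 131, 119 bp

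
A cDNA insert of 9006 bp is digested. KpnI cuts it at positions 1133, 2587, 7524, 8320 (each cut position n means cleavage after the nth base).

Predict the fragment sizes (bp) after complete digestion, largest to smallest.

Linear molecule, 4 cuts → 5 fragments:
  1133 − 0 = 1133 bp
  2587 − 1133 = 1454 bp
  7524 − 2587 = 4937 bp
  8320 − 7524 = 796 bp
  9006 − 8320 = 686 bp
Sorted largest to smallest: 4937, 1454, 1133, 796, 686 bp.

4937, 1454, 1133, 796, 686 bp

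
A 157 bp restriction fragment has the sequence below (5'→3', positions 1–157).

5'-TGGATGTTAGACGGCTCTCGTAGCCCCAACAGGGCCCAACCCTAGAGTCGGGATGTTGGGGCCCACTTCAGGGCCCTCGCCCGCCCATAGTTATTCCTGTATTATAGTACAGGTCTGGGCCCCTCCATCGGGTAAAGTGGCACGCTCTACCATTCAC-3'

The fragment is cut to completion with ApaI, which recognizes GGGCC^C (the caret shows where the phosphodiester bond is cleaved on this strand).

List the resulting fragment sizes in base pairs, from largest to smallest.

ApaI sites (GGGCCC) start at positions 32, 59, 71, 117.
ApaI cuts after base 5 of each site (before the last base), so after positions 36, 63, 75, 121.
Linear molecule, 4 cuts → 5 fragments:
  1–36 → 36 bp
  37–63 → 27 bp
  64–75 → 12 bp
  76–121 → 46 bp
  122–157 → 36 bp
Sorted largest to smallest: 46, 36, 36, 27, 12 bp.

46, 36, 36, 27, 12 bp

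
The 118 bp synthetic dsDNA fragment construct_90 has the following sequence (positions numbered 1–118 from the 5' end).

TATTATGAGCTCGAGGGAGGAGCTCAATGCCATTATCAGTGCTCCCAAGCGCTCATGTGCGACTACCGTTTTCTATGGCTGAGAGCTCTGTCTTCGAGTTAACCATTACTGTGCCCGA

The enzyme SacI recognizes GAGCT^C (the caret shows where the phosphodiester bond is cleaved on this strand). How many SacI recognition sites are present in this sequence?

3

GAGCTC occurs starting at positions 7, 20, 83.
SacI cuts at 3 sites.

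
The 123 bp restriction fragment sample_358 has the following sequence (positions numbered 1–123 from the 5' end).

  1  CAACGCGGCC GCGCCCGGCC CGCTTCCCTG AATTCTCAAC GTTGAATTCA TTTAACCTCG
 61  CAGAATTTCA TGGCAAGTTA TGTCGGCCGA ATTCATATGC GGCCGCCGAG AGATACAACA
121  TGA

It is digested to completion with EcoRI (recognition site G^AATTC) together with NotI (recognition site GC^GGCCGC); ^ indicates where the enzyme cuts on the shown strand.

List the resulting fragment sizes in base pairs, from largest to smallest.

EcoRI sites (GAATTC) start at positions 30, 44, 89.
EcoRI cuts after the first base of each site, so after positions 30, 44, 89.
NotI sites (GCGGCCGC) start at positions 5, 99.
NotI cuts after base 2 of each site, so after positions 6, 100.
Combined cut positions: 6, 30, 44, 89, 100.
Linear molecule, 5 cuts → 6 fragments:
  1–6 → 6 bp
  7–30 → 24 bp
  31–44 → 14 bp
  45–89 → 45 bp
  90–100 → 11 bp
  101–123 → 23 bp
Sorted largest to smallest: 45, 24, 23, 14, 11, 6 bp.

45, 24, 23, 14, 11, 6 bp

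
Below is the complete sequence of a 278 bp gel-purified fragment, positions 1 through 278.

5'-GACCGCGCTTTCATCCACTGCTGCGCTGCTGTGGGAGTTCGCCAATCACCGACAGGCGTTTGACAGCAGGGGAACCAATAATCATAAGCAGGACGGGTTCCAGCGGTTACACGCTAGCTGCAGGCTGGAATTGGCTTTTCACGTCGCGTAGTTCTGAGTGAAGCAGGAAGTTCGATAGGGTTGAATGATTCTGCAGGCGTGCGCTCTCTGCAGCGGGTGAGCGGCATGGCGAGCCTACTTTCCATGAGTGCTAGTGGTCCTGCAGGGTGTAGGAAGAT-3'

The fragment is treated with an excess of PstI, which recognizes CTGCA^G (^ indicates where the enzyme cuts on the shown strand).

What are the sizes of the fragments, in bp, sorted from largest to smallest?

PstI sites (CTGCAG) start at positions 118, 191, 208, 260.
PstI cuts after base 5 of each site (before the last base), so after positions 122, 195, 212, 264.
Linear molecule, 4 cuts → 5 fragments:
  1–122 → 122 bp
  123–195 → 73 bp
  196–212 → 17 bp
  213–264 → 52 bp
  265–278 → 14 bp
Sorted largest to smallest: 122, 73, 52, 17, 14 bp.

122, 73, 52, 17, 14 bp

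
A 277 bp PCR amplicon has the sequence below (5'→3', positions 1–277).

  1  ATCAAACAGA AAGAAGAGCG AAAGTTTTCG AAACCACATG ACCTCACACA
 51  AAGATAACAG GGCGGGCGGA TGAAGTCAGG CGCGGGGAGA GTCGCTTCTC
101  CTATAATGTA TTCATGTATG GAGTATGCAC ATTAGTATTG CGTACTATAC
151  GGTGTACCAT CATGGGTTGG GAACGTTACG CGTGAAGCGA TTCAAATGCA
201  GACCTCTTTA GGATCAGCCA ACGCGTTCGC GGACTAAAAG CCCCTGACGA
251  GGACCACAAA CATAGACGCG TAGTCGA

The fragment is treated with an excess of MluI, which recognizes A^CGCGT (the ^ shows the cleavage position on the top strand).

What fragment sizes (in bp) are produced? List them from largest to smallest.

178, 45, 43, 11 bp

MluI sites (ACGCGT) start at positions 178, 221, 266.
MluI cuts after the first base of each site, so after positions 178, 221, 266.
Linear molecule, 3 cuts → 4 fragments:
  1–178 → 178 bp
  179–221 → 43 bp
  222–266 → 45 bp
  267–277 → 11 bp
Sorted largest to smallest: 178, 45, 43, 11 bp.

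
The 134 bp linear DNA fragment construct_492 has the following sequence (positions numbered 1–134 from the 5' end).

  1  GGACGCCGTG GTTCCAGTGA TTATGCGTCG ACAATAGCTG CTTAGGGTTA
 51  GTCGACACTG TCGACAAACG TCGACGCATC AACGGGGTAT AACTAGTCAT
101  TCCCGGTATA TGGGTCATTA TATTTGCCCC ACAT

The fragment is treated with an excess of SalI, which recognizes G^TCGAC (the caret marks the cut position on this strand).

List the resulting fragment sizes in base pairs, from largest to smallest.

64, 27, 24, 10, 9 bp

SalI sites (GTCGAC) start at positions 27, 51, 60, 70.
SalI cuts after the first base of each site, so after positions 27, 51, 60, 70.
Linear molecule, 4 cuts → 5 fragments:
  1–27 → 27 bp
  28–51 → 24 bp
  52–60 → 9 bp
  61–70 → 10 bp
  71–134 → 64 bp
Sorted largest to smallest: 64, 27, 24, 10, 9 bp.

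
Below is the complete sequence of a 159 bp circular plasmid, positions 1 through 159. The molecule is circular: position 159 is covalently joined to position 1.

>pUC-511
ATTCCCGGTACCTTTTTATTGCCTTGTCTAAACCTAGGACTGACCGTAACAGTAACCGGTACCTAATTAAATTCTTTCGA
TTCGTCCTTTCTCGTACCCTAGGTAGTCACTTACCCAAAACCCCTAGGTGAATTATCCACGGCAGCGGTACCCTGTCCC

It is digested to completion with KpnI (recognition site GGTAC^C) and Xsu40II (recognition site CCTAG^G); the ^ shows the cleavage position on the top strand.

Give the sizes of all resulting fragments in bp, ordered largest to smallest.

40, 26, 25, 25, 24, 19 bp

KpnI sites (GGTACC) start at positions 7, 58, 147.
KpnI cuts after base 5 of each site (before the last base), so after positions 11, 62, 151.
Xsu40II sites (CCTAGG) start at positions 33, 98, 123.
Xsu40II cuts after base 5 of each site (before the last base), so after positions 37, 102, 127.
Combined cut positions: 11, 37, 62, 102, 127, 151.
Circular molecule, 6 cuts → 6 fragments:
  12–37 → 26 bp
  38–62 → 25 bp
  63–102 → 40 bp
  103–127 → 25 bp
  128–151 → 24 bp
  152–159 then 1–11 → 8 + 11 = 19 bp
Sorted largest to smallest: 40, 26, 25, 25, 24, 19 bp.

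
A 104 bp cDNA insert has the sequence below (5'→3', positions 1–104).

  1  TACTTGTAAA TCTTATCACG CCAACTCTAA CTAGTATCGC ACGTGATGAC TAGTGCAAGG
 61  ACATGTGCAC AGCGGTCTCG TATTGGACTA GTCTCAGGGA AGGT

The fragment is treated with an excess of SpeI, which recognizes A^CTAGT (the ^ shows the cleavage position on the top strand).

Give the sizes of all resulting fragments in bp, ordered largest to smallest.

38, 30, 19, 17 bp

SpeI sites (ACTAGT) start at positions 30, 49, 87.
SpeI cuts after the first base of each site, so after positions 30, 49, 87.
Linear molecule, 3 cuts → 4 fragments:
  1–30 → 30 bp
  31–49 → 19 bp
  50–87 → 38 bp
  88–104 → 17 bp
Sorted largest to smallest: 38, 30, 19, 17 bp.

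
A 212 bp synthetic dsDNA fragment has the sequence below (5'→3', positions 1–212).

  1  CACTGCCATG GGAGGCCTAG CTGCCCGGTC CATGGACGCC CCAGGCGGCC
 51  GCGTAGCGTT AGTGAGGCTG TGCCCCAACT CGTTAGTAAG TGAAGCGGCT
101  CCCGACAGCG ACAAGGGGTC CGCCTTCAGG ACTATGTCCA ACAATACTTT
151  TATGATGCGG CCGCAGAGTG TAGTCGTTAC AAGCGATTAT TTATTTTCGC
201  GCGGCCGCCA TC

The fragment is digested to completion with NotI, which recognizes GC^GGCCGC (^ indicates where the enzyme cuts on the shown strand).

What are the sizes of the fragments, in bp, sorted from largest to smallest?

112, 46, 44, 10 bp

NotI sites (GCGGCCGC) start at positions 45, 157, 201.
NotI cuts after base 2 of each site, so after positions 46, 158, 202.
Linear molecule, 3 cuts → 4 fragments:
  1–46 → 46 bp
  47–158 → 112 bp
  159–202 → 44 bp
  203–212 → 10 bp
Sorted largest to smallest: 112, 46, 44, 10 bp.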